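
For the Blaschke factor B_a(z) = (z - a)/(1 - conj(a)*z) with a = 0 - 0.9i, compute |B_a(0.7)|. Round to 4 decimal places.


Step 1: Numerator z0 - a = 0.7 - (0 - 0.9i) = 0.7 + 0.9i
Step 2: Denominator 1 - conj(a)*z0 = 1 - (0 + 0.9i)*0.7 = 1 - 0.63i
Step 3: |z0 - a|^2 = 0.7^2 + 0.9^2 = 1.3; |1 - conj(a)*z0|^2 = 1^2 + (-0.63)^2 = 1.3969
Step 4: |B_a(0.7)| = sqrt(1.3 / 1.3969) = sqrt(0.930632)
Step 5: = 0.9647

0.9647


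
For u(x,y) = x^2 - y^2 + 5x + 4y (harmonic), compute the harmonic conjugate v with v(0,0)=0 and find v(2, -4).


Step 1: v_x = -u_y = 2y - 4
Step 2: v_y = u_x = 2x + 5
Step 3: v = 2xy - 4x + 5y + C
Step 4: v(0,0) = 0 => C = 0
Step 5: v(2, -4) = -44

-44


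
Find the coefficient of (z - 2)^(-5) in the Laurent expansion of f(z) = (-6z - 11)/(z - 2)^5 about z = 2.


Step 1: Write the numerator in powers of (z - 2): -6z - 11 = -6(z - 2) + (-6*2 - 11) = -6(z - 2) - 23
Step 2: Divide by (z - 2)^5: f(z) = -23(z - 2)^(-5) - 6(z - 2)^(-4)
Step 3: This finite sum is the Laurent series of f about z = 2.
Step 4: Coefficient of (z - 2)^(-5) = -6*2 - 11 = -23

-23


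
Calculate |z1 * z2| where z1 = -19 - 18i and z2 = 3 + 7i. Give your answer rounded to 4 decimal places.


Step 1: |z1| = sqrt((-19)^2 + (-18)^2) = sqrt(685)
Step 2: |z2| = sqrt(3^2 + 7^2) = sqrt(58)
Step 3: |z1*z2| = |z1|*|z2| = sqrt(685) * sqrt(58) = sqrt(685 * 58) = sqrt(39730)
Step 4: = 199.3239

199.3239


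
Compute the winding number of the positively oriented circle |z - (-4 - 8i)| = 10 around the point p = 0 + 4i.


Step 1: Center c = (-4, -8), radius = 10
Step 2: |p - c|^2 = 4^2 + 12^2 = 160
Step 3: r^2 = 100
Step 4: |p-c| > r so winding number = 0

0


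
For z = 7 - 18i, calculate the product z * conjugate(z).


Step 1: conj(z) = 7 + 18i
Step 2: z * conj(z) = 7^2 + (-18)^2
Step 3: = 49 + 324 = 373

373


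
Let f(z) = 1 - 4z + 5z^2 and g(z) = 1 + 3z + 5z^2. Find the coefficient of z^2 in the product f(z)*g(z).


Step 1: z^2 term in f*g comes from: (1)*(5z^2) + (-4z)*(3z) + (5z^2)*(1)
Step 2: = 5 - 12 + 5
Step 3: = -2

-2


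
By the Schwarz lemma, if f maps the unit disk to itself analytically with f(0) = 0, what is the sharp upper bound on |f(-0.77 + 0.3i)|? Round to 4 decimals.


Step 1: Schwarz lemma: if f: D -> D is analytic with f(0) = 0, then |f(z)| <= |z| for all z in D, and this is sharp (f(z) = z).
Step 2: |z0|^2 = (-0.77)^2 + 0.3^2 = 0.6829
Step 3: |z0| = sqrt(0.6829) = 0.826378
Step 4: Best bound = |z0| = 0.8264

0.8264


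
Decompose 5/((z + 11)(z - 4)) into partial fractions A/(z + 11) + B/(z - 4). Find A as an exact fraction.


Step 1: Multiply both sides by (z + 11) and set z = -11
Step 2: A = 5 / (-11 - 4)
Step 3: A = 5 / (-15)
Step 4: A = -1/3

-1/3


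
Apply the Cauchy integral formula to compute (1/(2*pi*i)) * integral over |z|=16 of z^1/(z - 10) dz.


Step 1: f(z) = z^1, a = 10 is inside |z| = 16
Step 2: By Cauchy integral formula: (1/(2pi*i)) * integral = f(a)
Step 3: f(10) = 10^1 = 10

10


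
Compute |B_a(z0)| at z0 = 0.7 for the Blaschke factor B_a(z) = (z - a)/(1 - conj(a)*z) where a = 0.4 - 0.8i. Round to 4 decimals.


Step 1: Numerator z0 - a = 0.7 - (0.4 - 0.8i) = 0.3 + 0.8i
Step 2: Denominator 1 - conj(a)*z0 = 1 - (0.4 + 0.8i)*0.7 = 0.72 - 0.56i
Step 3: |z0 - a|^2 = 0.3^2 + 0.8^2 = 0.73; |1 - conj(a)*z0|^2 = 0.72^2 + (-0.56)^2 = 0.832
Step 4: |B_a(0.7)| = sqrt(0.73 / 0.832) = sqrt(0.877404)
Step 5: = 0.9367

0.9367


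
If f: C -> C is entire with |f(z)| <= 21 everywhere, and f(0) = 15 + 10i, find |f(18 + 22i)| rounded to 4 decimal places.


Step 1: By Liouville's theorem, a bounded entire function is constant.
Step 2: f(z) = f(0) = 15 + 10i for all z.
Step 3: |f(w)| = |15 + 10i| = sqrt(225 + 100)
Step 4: = 18.0278

18.0278


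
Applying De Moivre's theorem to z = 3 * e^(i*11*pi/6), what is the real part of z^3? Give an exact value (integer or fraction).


Step 1: By De Moivre's theorem, z^3 = 3^3 * e^(i*3*11*pi/6) = 27 * (cos(11*pi/2) + i*sin(11*pi/2))
Step 2: |z|^3 = 3^3 = 27
Step 3: Reduce the angle mod 2*pi: 11*pi/2 - 4*pi = 3*pi/2
Step 4: cos(3*pi/2) = 0
Step 5: Re(z^3) = 27 * 0 = 0

0


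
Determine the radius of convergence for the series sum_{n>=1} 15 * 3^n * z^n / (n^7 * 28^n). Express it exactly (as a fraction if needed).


Step 1: General term a_n = 15 * 3^n / (n^7 * 28^n)
Step 2: By the root test, |a_n|^(1/n) = 15^(1/n) * 3 / (n^(7/n) * 28) -> 3/28 as n -> infinity (since 15^(1/n) -> 1 and n^(7/n) -> 1)
Step 3: R = 1/lim|a_n|^(1/n) = 28/3

28/3


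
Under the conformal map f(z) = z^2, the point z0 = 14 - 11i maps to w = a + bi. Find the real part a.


Step 1: z0 = 14 - 11i
Step 2: z0^2 = 14^2 - (-11)^2 - 308i
Step 3: real part = 196 - 121 = 75

75


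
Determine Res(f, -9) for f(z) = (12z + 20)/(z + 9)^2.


Step 1: Pole of order 2 at z = -9
Step 2: Res = lim d/dz [(z + 9)^2 * f(z)] as z -> -9
Step 3: (z + 9)^2 * f(z) = 12z + 20
Step 4: d/dz[12z + 20] = 12

12


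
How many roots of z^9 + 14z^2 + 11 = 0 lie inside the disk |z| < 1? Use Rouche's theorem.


Step 1: On |z| = 1 the three terms have sizes |z^9| = 1^9 = 1, |14z^2| = 14*1^2 = 14, |11| = 11
Step 2: The dominant term is g(z) = 14z^2; let h(z) = z^9 + 11 so f = g + h
Step 3: On |z| = 1: |g| = 14 and |h| <= 1 + 11 = 12
Step 4: Since 14 > 12, |h| < |g| on |z| = 1, so by Rouche f has the same number of zeros as g inside |z| < 1
Step 5: g(z) = 14z^2 has 2 zeros (at the origin, multiplicity 2) inside |z| < 1. Answer = 2

2


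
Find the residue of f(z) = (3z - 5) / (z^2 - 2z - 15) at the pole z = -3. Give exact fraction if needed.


Step 1: Q(z) = z^2 - 2z - 15 = (z + 3)(z - 5)
Step 2: Q'(z) = 2z - 2
Step 3: Q'(-3) = -8, P(-3) = -14
Step 4: Res = P(-3)/Q'(-3) = -14/(-8) = 7/4

7/4


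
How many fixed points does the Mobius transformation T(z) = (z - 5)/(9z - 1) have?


Step 1: Fixed points satisfy T(z) = z
Step 2: 9z^2 - 2z + 5 = 0
Step 3: Discriminant = (-2)^2 - 4*9*5 = -176
Step 4: Number of fixed points = 2

2


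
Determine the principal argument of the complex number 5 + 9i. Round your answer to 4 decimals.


Step 1: z = 5 + 9i
Step 2: arg(z) = atan2(9, 5)
Step 3: arg(z) = 1.0637

1.0637


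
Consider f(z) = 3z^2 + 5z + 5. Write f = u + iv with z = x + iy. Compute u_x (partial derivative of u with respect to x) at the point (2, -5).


Step 1: f(z) = 3(x+iy)^2 + 5(x+iy) + 5
Step 2: u = 3(x^2 - y^2) + 5x + 5
Step 3: u_x = 6x + 5
Step 4: At (2, -5): u_x = 12 + 5 = 17

17


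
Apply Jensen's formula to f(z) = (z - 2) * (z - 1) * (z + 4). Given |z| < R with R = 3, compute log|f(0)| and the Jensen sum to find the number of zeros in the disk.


Jensen's formula: (1/2pi)*integral log|f(Re^it)|dt = log|f(0)| + sum_{|a_k|<R} log(R/|a_k|)
Step 1: f(0) = (-2) * (-1) * 4 = 8
Step 2: log|f(0)| = log|2| + log|1| + log|-4| = 2.0794
Step 3: Zeros inside |z| < 3: 2, 1
Step 4: Jensen sum = log(3/2) + log(3/1) = 1.5041
Step 5: n(R) = number of terms in the Jensen sum = count of zeros inside |z| < 3 = 2

2


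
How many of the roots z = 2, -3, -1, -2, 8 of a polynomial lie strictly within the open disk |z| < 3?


Step 1: Check each root:
  z = 2: |2| = 2 < 3
  z = -3: |-3| = 3 >= 3
  z = -1: |-1| = 1 < 3
  z = -2: |-2| = 2 < 3
  z = 8: |8| = 8 >= 3
Step 2: Count = 3

3


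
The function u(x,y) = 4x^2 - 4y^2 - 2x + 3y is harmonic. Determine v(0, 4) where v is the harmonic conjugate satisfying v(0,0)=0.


Step 1: v_x = -u_y = 8y - 3
Step 2: v_y = u_x = 8x - 2
Step 3: v = 8xy - 3x - 2y + C
Step 4: v(0,0) = 0 => C = 0
Step 5: v(0, 4) = -8

-8


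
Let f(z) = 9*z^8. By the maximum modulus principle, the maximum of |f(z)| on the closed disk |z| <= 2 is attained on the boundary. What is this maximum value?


Step 1: On |z| = 2, |f(z)| = 9 * |z|^8 = 9 * 2^8
Step 2: By maximum modulus principle, maximum is on boundary.
Step 3: Maximum = 9 * 256 = 2304

2304


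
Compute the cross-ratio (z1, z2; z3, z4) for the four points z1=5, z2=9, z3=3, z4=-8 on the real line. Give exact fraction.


Step 1: (z1-z3)(z2-z4) = 2 * 17 = 34
Step 2: (z1-z4)(z2-z3) = 13 * 6 = 78
Step 3: Cross-ratio = 34/78 = 17/39

17/39


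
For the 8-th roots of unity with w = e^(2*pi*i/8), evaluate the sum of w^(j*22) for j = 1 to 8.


Step 1: The sum sum_{j=1}^{n} w^(k*j) equals n if n | k, else 0.
Step 2: Here n = 8, k = 22
Step 3: Does n divide k? 8 | 22 -> False
Step 4: Sum = 0

0


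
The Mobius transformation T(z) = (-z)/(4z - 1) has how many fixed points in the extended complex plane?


Step 1: Fixed points satisfy T(z) = z
Step 2: 4z^2 = 0
Step 3: Discriminant = 0^2 - 4*4*0 = 0
Step 4: Number of fixed points = 1

1


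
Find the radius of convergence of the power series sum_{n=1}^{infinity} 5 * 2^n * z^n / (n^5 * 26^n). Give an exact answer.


Step 1: General term a_n = 5 * 2^n / (n^5 * 26^n)
Step 2: By the root test, |a_n|^(1/n) = 5^(1/n) * 2 / (n^(5/n) * 26) -> 2/26 as n -> infinity (since 5^(1/n) -> 1 and n^(5/n) -> 1)
Step 3: R = 1/lim|a_n|^(1/n) = 26/2 = 13

13


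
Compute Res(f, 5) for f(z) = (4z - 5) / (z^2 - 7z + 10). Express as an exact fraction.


Step 1: Q(z) = z^2 - 7z + 10 = (z - 5)(z - 2)
Step 2: Q'(z) = 2z - 7
Step 3: Q'(5) = 3, P(5) = 15
Step 4: Res = P(5)/Q'(5) = 15/3 = 5

5


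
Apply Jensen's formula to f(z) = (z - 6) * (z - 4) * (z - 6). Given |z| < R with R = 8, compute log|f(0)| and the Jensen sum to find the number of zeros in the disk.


Jensen's formula: (1/2pi)*integral log|f(Re^it)|dt = log|f(0)| + sum_{|a_k|<R} log(R/|a_k|)
Step 1: f(0) = (-6) * (-4) * (-6) = -144
Step 2: log|f(0)| = log|6| + log|4| + log|6| = 4.9698
Step 3: Zeros inside |z| < 8: 6, 4, 6
Step 4: Jensen sum = log(8/6) + log(8/4) + log(8/6) = 1.2685
Step 5: n(R) = number of terms in the Jensen sum = count of zeros inside |z| < 8 = 3

3


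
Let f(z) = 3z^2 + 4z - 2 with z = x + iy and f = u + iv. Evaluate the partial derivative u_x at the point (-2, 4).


Step 1: f(z) = 3(x+iy)^2 + 4(x+iy) - 2
Step 2: u = 3(x^2 - y^2) + 4x - 2
Step 3: u_x = 6x + 4
Step 4: At (-2, 4): u_x = -12 + 4 = -8

-8


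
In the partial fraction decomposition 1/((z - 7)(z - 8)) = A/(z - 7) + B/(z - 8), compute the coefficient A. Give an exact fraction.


Step 1: Multiply both sides by (z - 7) and set z = 7
Step 2: A = 1 / (7 - 8)
Step 3: A = 1 / (-1)
Step 4: A = -1

-1


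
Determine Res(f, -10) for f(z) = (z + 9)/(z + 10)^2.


Step 1: Pole of order 2 at z = -10
Step 2: Res = lim d/dz [(z + 10)^2 * f(z)] as z -> -10
Step 3: (z + 10)^2 * f(z) = z + 9
Step 4: d/dz[z + 9] = 1

1


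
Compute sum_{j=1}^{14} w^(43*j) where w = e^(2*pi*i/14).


Step 1: The sum sum_{j=1}^{n} w^(k*j) equals n if n | k, else 0.
Step 2: Here n = 14, k = 43
Step 3: Does n divide k? 14 | 43 -> False
Step 4: Sum = 0

0


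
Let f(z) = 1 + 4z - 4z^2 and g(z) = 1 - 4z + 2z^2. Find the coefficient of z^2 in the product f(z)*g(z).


Step 1: z^2 term in f*g comes from: (1)*(2z^2) + (4z)*(-4z) + (-4z^2)*(1)
Step 2: = 2 - 16 - 4
Step 3: = -18

-18


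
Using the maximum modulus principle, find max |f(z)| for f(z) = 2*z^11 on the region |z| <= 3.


Step 1: On |z| = 3, |f(z)| = 2 * |z|^11 = 2 * 3^11
Step 2: By maximum modulus principle, maximum is on boundary.
Step 3: Maximum = 2 * 177147 = 354294

354294


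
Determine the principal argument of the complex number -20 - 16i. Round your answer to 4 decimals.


Step 1: z = -20 - 16i
Step 2: arg(z) = atan2(-16, -20)
Step 3: arg(z) = -2.4669

-2.4669


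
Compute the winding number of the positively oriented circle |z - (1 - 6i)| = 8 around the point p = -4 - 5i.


Step 1: Center c = (1, -6), radius = 8
Step 2: |p - c|^2 = (-5)^2 + 1^2 = 26
Step 3: r^2 = 64
Step 4: |p-c| < r so winding number = 1

1


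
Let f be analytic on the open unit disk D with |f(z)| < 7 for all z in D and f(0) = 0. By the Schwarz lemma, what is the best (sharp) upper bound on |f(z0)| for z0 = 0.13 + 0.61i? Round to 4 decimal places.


Step 1: g = f/7 maps D -> D with g(0) = 0, so by the Schwarz lemma |g(z)| <= |z|, i.e. |f(z)| <= 7|z|; this is sharp (f(z) = 7z).
Step 2: |z0|^2 = 0.13^2 + 0.61^2 = 0.389
Step 3: |z0| = sqrt(0.389) = 0.623699
Step 4: Best bound = 7 * |z0| = 7 * 0.623699 = 4.3659

4.3659


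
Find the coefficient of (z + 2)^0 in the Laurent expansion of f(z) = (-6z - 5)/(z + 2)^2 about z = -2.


Step 1: Write the numerator in powers of (z + 2): -6z - 5 = -6(z + 2) + (-6*(-2) - 5) = -6(z + 2) + 7
Step 2: Divide by (z + 2)^2: f(z) = 7(z + 2)^(-2) - 6(z + 2)^(-1)
Step 3: This finite sum is the Laurent series of f about z = -2.
Step 4: Only the powers -2 and -1 appear, so the coefficient of (z + 2)^0 = 0

0


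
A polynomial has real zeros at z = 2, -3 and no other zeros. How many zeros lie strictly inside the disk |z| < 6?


Step 1: Check each root:
  z = 2: |2| = 2 < 6
  z = -3: |-3| = 3 < 6
Step 2: Count = 2

2


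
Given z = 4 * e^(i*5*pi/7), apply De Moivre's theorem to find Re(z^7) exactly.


Step 1: By De Moivre's theorem, z^7 = 4^7 * e^(i*7*5*pi/7) = 16384 * (cos(5*pi) + i*sin(5*pi))
Step 2: |z|^7 = 4^7 = 16384
Step 3: Reduce the angle mod 2*pi: 5*pi - 4*pi = pi
Step 4: cos(pi) = -1
Step 5: Re(z^7) = 16384 * (-1) = -16384

-16384


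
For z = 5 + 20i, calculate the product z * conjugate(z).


Step 1: conj(z) = 5 - 20i
Step 2: z * conj(z) = 5^2 + 20^2
Step 3: = 25 + 400 = 425

425


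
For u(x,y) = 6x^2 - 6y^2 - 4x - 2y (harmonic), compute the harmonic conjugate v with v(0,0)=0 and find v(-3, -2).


Step 1: v_x = -u_y = 12y + 2
Step 2: v_y = u_x = 12x - 4
Step 3: v = 12xy + 2x - 4y + C
Step 4: v(0,0) = 0 => C = 0
Step 5: v(-3, -2) = 74

74


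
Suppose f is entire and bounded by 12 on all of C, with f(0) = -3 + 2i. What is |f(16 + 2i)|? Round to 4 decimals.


Step 1: By Liouville's theorem, a bounded entire function is constant.
Step 2: f(z) = f(0) = -3 + 2i for all z.
Step 3: |f(w)| = |-3 + 2i| = sqrt(9 + 4)
Step 4: = 3.6056

3.6056


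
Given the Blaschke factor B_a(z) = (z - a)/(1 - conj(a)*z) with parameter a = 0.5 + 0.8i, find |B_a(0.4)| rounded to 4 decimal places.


Step 1: Numerator z0 - a = 0.4 - (0.5 + 0.8i) = -0.1 - 0.8i
Step 2: Denominator 1 - conj(a)*z0 = 1 - (0.5 - 0.8i)*0.4 = 0.8 + 0.32i
Step 3: |z0 - a|^2 = (-0.1)^2 + (-0.8)^2 = 0.65; |1 - conj(a)*z0|^2 = 0.8^2 + 0.32^2 = 0.7424
Step 4: |B_a(0.4)| = sqrt(0.65 / 0.7424) = sqrt(0.875539)
Step 5: = 0.9357

0.9357


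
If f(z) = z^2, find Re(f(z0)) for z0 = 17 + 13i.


Step 1: z0 = 17 + 13i
Step 2: z0^2 = 17^2 - 13^2 + 442i
Step 3: real part = 289 - 169 = 120

120


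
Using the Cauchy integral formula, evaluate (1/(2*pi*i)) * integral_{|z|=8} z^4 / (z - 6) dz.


Step 1: f(z) = z^4, a = 6 is inside |z| = 8
Step 2: By Cauchy integral formula: (1/(2pi*i)) * integral = f(a)
Step 3: f(6) = 6^4 = 1296

1296


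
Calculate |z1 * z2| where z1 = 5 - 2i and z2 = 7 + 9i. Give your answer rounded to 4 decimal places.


Step 1: |z1| = sqrt(5^2 + (-2)^2) = sqrt(29)
Step 2: |z2| = sqrt(7^2 + 9^2) = sqrt(130)
Step 3: |z1*z2| = |z1|*|z2| = sqrt(29) * sqrt(130) = sqrt(29 * 130) = sqrt(3770)
Step 4: = 61.4003

61.4003


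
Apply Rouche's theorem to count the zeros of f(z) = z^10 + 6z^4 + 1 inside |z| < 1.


Step 1: On |z| = 1 the three terms have sizes |z^10| = 1^10 = 1, |6z^4| = 6*1^4 = 6, |1| = 1
Step 2: The dominant term is g(z) = 6z^4; let h(z) = z^10 + 1 so f = g + h
Step 3: On |z| = 1: |g| = 6 and |h| <= 1 + 1 = 2
Step 4: Since 6 > 2, |h| < |g| on |z| = 1, so by Rouche f has the same number of zeros as g inside |z| < 1
Step 5: g(z) = 6z^4 has 4 zeros (at the origin, multiplicity 4) inside |z| < 1. Answer = 4

4


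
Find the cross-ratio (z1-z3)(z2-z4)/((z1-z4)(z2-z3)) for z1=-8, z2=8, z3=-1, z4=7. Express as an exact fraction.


Step 1: (z1-z3)(z2-z4) = (-7) * 1 = -7
Step 2: (z1-z4)(z2-z3) = (-15) * 9 = -135
Step 3: Cross-ratio = 7/135 = 7/135

7/135


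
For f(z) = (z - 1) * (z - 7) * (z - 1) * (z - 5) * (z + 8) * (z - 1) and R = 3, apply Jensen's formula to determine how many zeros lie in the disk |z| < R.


Jensen's formula: (1/2pi)*integral log|f(Re^it)|dt = log|f(0)| + sum_{|a_k|<R} log(R/|a_k|)
Step 1: f(0) = (-1) * (-7) * (-1) * (-5) * 8 * (-1) = -280
Step 2: log|f(0)| = log|1| + log|7| + log|1| + log|5| + log|-8| + log|1| = 5.6348
Step 3: Zeros inside |z| < 3: 1, 1, 1
Step 4: Jensen sum = log(3/1) + log(3/1) + log(3/1) = 3.2958
Step 5: n(R) = number of terms in the Jensen sum = count of zeros inside |z| < 3 = 3

3


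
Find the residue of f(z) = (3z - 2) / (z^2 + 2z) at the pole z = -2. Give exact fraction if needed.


Step 1: Q(z) = z^2 + 2z = (z + 2)(z)
Step 2: Q'(z) = 2z + 2
Step 3: Q'(-2) = -2, P(-2) = -8
Step 4: Res = P(-2)/Q'(-2) = -8/(-2) = 4

4


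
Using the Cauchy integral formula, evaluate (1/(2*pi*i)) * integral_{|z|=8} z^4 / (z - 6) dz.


Step 1: f(z) = z^4, a = 6 is inside |z| = 8
Step 2: By Cauchy integral formula: (1/(2pi*i)) * integral = f(a)
Step 3: f(6) = 6^4 = 1296

1296


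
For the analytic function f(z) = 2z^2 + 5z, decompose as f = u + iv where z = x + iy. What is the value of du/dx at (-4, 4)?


Step 1: f(z) = 2(x+iy)^2 + 5(x+iy) + 0
Step 2: u = 2(x^2 - y^2) + 5x + 0
Step 3: u_x = 4x + 5
Step 4: At (-4, 4): u_x = -16 + 5 = -11

-11


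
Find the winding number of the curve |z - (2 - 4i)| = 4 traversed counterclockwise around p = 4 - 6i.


Step 1: Center c = (2, -4), radius = 4
Step 2: |p - c|^2 = 2^2 + (-2)^2 = 8
Step 3: r^2 = 16
Step 4: |p-c| < r so winding number = 1

1


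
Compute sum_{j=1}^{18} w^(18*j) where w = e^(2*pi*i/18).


Step 1: The sum sum_{j=1}^{n} w^(k*j) equals n if n | k, else 0.
Step 2: Here n = 18, k = 18
Step 3: Does n divide k? 18 | 18 -> True
Step 4: Sum = 18

18


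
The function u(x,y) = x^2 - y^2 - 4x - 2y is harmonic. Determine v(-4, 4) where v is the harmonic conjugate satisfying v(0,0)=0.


Step 1: v_x = -u_y = 2y + 2
Step 2: v_y = u_x = 2x - 4
Step 3: v = 2xy + 2x - 4y + C
Step 4: v(0,0) = 0 => C = 0
Step 5: v(-4, 4) = -56

-56


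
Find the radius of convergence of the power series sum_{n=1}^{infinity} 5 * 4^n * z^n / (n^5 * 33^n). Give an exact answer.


Step 1: General term a_n = 5 * 4^n / (n^5 * 33^n)
Step 2: By the root test, |a_n|^(1/n) = 5^(1/n) * 4 / (n^(5/n) * 33) -> 4/33 as n -> infinity (since 5^(1/n) -> 1 and n^(5/n) -> 1)
Step 3: R = 1/lim|a_n|^(1/n) = 33/4

33/4


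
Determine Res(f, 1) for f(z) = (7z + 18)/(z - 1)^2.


Step 1: Pole of order 2 at z = 1
Step 2: Res = lim d/dz [(z - 1)^2 * f(z)] as z -> 1
Step 3: (z - 1)^2 * f(z) = 7z + 18
Step 4: d/dz[7z + 18] = 7

7


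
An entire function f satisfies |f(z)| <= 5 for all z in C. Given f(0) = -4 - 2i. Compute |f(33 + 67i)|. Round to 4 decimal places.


Step 1: By Liouville's theorem, a bounded entire function is constant.
Step 2: f(z) = f(0) = -4 - 2i for all z.
Step 3: |f(w)| = |-4 - 2i| = sqrt(16 + 4)
Step 4: = 4.4721

4.4721


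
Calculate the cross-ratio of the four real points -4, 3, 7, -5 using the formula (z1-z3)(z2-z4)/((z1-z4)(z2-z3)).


Step 1: (z1-z3)(z2-z4) = (-11) * 8 = -88
Step 2: (z1-z4)(z2-z3) = 1 * (-4) = -4
Step 3: Cross-ratio = 88/4 = 22

22


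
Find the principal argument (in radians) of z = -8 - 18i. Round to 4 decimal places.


Step 1: z = -8 - 18i
Step 2: arg(z) = atan2(-18, -8)
Step 3: arg(z) = -1.989

-1.989


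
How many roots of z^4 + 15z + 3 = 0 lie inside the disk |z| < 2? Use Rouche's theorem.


Step 1: On |z| = 2 the three terms have sizes |z^4| = 2^4 = 16, |15z| = 15*2 = 30, |3| = 3
Step 2: The dominant term is g(z) = 15z; let h(z) = z^4 + 3 so f = g + h
Step 3: On |z| = 2: |g| = 30 and |h| <= 16 + 3 = 19
Step 4: Since 30 > 19, |h| < |g| on |z| = 2, so by Rouche f has the same number of zeros as g inside |z| < 2
Step 5: g(z) = 15z has 1 zero (at the origin, multiplicity 1) inside |z| < 2. Answer = 1

1


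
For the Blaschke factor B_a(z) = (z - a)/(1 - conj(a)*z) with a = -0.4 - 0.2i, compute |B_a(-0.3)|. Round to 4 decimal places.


Step 1: Numerator z0 - a = -0.3 - (-0.4 - 0.2i) = 0.1 + 0.2i
Step 2: Denominator 1 - conj(a)*z0 = 1 - (-0.4 + 0.2i)*(-0.3) = 0.88 + 0.06i
Step 3: |z0 - a|^2 = 0.1^2 + 0.2^2 = 0.05; |1 - conj(a)*z0|^2 = 0.88^2 + 0.06^2 = 0.778
Step 4: |B_a(-0.3)| = sqrt(0.05 / 0.778) = sqrt(0.064267)
Step 5: = 0.2535

0.2535


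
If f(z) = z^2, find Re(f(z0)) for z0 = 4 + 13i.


Step 1: z0 = 4 + 13i
Step 2: z0^2 = 4^2 - 13^2 + 104i
Step 3: real part = 16 - 169 = -153

-153


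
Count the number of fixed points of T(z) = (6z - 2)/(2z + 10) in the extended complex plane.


Step 1: Fixed points satisfy T(z) = z
Step 2: 2z^2 + 4z + 2 = 0
Step 3: Discriminant = 4^2 - 4*2*2 = 0
Step 4: Number of fixed points = 1

1


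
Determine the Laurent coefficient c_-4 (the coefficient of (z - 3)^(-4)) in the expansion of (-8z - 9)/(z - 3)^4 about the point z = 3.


Step 1: Write the numerator in powers of (z - 3): -8z - 9 = -8(z - 3) + (-8*3 - 9) = -8(z - 3) - 33
Step 2: Divide by (z - 3)^4: f(z) = -33(z - 3)^(-4) - 8(z - 3)^(-3)
Step 3: This finite sum is the Laurent series of f about z = 3.
Step 4: Coefficient of (z - 3)^(-4) = -8*3 - 9 = -33

-33


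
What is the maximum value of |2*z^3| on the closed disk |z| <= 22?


Step 1: On |z| = 22, |f(z)| = 2 * |z|^3 = 2 * 22^3
Step 2: By maximum modulus principle, maximum is on boundary.
Step 3: Maximum = 2 * 10648 = 21296

21296


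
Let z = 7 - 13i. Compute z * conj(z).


Step 1: conj(z) = 7 + 13i
Step 2: z * conj(z) = 7^2 + (-13)^2
Step 3: = 49 + 169 = 218

218


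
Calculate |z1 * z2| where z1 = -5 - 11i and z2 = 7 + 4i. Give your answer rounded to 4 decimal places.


Step 1: |z1| = sqrt((-5)^2 + (-11)^2) = sqrt(146)
Step 2: |z2| = sqrt(7^2 + 4^2) = sqrt(65)
Step 3: |z1*z2| = |z1|*|z2| = sqrt(146) * sqrt(65) = sqrt(146 * 65) = sqrt(9490)
Step 4: = 97.4166

97.4166


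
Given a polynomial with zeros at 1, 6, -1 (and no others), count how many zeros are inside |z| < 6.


Step 1: Check each root:
  z = 1: |1| = 1 < 6
  z = 6: |6| = 6 >= 6
  z = -1: |-1| = 1 < 6
Step 2: Count = 2

2


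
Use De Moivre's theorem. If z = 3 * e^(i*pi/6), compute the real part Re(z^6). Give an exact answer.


Step 1: By De Moivre's theorem, z^6 = 3^6 * e^(i*6*pi/6) = 729 * (cos(pi) + i*sin(pi))
Step 2: |z|^6 = 3^6 = 729
Step 3: The angle pi already lies in [0, 2*pi)
Step 4: cos(pi) = -1
Step 5: Re(z^6) = 729 * (-1) = -729

-729


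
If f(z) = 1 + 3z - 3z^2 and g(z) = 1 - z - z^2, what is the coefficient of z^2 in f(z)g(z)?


Step 1: z^2 term in f*g comes from: (1)*(-z^2) + (3z)*(-z) + (-3z^2)*(1)
Step 2: = -1 - 3 - 3
Step 3: = -7

-7


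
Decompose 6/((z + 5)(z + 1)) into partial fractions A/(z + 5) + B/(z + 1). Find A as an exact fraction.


Step 1: Multiply both sides by (z + 5) and set z = -5
Step 2: A = 6 / (-5 + 1)
Step 3: A = 6 / (-4)
Step 4: A = -3/2

-3/2


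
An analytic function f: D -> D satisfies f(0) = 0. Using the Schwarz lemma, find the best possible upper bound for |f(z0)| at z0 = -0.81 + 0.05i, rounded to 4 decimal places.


Step 1: Schwarz lemma: if f: D -> D is analytic with f(0) = 0, then |f(z)| <= |z| for all z in D, and this is sharp (f(z) = z).
Step 2: |z0|^2 = (-0.81)^2 + 0.05^2 = 0.6586
Step 3: |z0| = sqrt(0.6586) = 0.811542
Step 4: Best bound = |z0| = 0.8115

0.8115


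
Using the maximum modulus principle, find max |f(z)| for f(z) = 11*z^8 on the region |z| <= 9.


Step 1: On |z| = 9, |f(z)| = 11 * |z|^8 = 11 * 9^8
Step 2: By maximum modulus principle, maximum is on boundary.
Step 3: Maximum = 11 * 43046721 = 473513931

473513931


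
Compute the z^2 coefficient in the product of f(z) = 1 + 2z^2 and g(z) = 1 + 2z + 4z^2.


Step 1: z^2 term in f*g comes from: (1)*(4z^2) + (0)*(2z) + (2z^2)*(1)
Step 2: = 4 + 0 + 2
Step 3: = 6

6


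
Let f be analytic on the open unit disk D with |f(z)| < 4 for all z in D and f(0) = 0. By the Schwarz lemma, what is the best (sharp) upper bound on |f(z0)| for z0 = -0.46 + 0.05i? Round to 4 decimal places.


Step 1: g = f/4 maps D -> D with g(0) = 0, so by the Schwarz lemma |g(z)| <= |z|, i.e. |f(z)| <= 4|z|; this is sharp (f(z) = 4z).
Step 2: |z0|^2 = (-0.46)^2 + 0.05^2 = 0.2141
Step 3: |z0| = sqrt(0.2141) = 0.462709
Step 4: Best bound = 4 * |z0| = 4 * 0.462709 = 1.8508

1.8508


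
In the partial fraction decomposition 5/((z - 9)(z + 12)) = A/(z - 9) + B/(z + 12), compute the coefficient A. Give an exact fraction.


Step 1: Multiply both sides by (z - 9) and set z = 9
Step 2: A = 5 / (9 + 12)
Step 3: A = 5 / 21
Step 4: A = 5/21

5/21


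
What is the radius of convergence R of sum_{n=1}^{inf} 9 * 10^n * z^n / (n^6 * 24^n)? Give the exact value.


Step 1: General term a_n = 9 * 10^n / (n^6 * 24^n)
Step 2: By the root test, |a_n|^(1/n) = 9^(1/n) * 10 / (n^(6/n) * 24) -> 10/24 as n -> infinity (since 9^(1/n) -> 1 and n^(6/n) -> 1)
Step 3: R = 1/lim|a_n|^(1/n) = 24/10 = 12/5

12/5


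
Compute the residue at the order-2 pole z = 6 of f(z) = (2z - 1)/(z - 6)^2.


Step 1: Pole of order 2 at z = 6
Step 2: Res = lim d/dz [(z - 6)^2 * f(z)] as z -> 6
Step 3: (z - 6)^2 * f(z) = 2z - 1
Step 4: d/dz[2z - 1] = 2

2


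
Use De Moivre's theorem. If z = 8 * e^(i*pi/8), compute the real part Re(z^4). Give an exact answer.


Step 1: By De Moivre's theorem, z^4 = 8^4 * e^(i*4*pi/8) = 4096 * (cos(pi/2) + i*sin(pi/2))
Step 2: |z|^4 = 8^4 = 4096
Step 3: The angle pi/2 already lies in [0, 2*pi)
Step 4: cos(pi/2) = 0
Step 5: Re(z^4) = 4096 * 0 = 0

0


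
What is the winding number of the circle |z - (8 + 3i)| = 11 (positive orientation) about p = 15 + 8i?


Step 1: Center c = (8, 3), radius = 11
Step 2: |p - c|^2 = 7^2 + 5^2 = 74
Step 3: r^2 = 121
Step 4: |p-c| < r so winding number = 1

1


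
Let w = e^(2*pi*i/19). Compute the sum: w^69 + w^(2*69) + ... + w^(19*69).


Step 1: The sum sum_{j=1}^{n} w^(k*j) equals n if n | k, else 0.
Step 2: Here n = 19, k = 69
Step 3: Does n divide k? 19 | 69 -> False
Step 4: Sum = 0

0


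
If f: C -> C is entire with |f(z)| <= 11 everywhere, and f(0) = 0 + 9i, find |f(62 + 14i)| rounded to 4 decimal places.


Step 1: By Liouville's theorem, a bounded entire function is constant.
Step 2: f(z) = f(0) = 0 + 9i for all z.
Step 3: |f(w)| = |0 + 9i| = sqrt(0 + 81)
Step 4: = 9.0

9.0


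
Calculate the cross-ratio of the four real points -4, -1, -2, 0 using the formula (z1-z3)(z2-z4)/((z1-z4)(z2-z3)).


Step 1: (z1-z3)(z2-z4) = (-2) * (-1) = 2
Step 2: (z1-z4)(z2-z3) = (-4) * 1 = -4
Step 3: Cross-ratio = -2/4 = -1/2

-1/2


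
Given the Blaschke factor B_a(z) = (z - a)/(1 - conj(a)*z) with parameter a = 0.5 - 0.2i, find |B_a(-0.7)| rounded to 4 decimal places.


Step 1: Numerator z0 - a = -0.7 - (0.5 - 0.2i) = -1.2 + 0.2i
Step 2: Denominator 1 - conj(a)*z0 = 1 - (0.5 + 0.2i)*(-0.7) = 1.35 + 0.14i
Step 3: |z0 - a|^2 = (-1.2)^2 + 0.2^2 = 1.48; |1 - conj(a)*z0|^2 = 1.35^2 + 0.14^2 = 1.8421
Step 4: |B_a(-0.7)| = sqrt(1.48 / 1.8421) = sqrt(0.803431)
Step 5: = 0.8963

0.8963


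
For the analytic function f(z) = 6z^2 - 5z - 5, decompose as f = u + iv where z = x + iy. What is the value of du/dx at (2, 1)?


Step 1: f(z) = 6(x+iy)^2 - 5(x+iy) - 5
Step 2: u = 6(x^2 - y^2) - 5x - 5
Step 3: u_x = 12x - 5
Step 4: At (2, 1): u_x = 24 - 5 = 19

19


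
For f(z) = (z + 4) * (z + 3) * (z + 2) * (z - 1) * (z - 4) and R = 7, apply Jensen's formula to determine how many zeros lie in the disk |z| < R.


Jensen's formula: (1/2pi)*integral log|f(Re^it)|dt = log|f(0)| + sum_{|a_k|<R} log(R/|a_k|)
Step 1: f(0) = 4 * 3 * 2 * (-1) * (-4) = 96
Step 2: log|f(0)| = log|-4| + log|-3| + log|-2| + log|1| + log|4| = 4.5643
Step 3: Zeros inside |z| < 7: -4, -3, -2, 1, 4
Step 4: Jensen sum = log(7/4) + log(7/3) + log(7/2) + log(7/1) + log(7/4) = 5.1652
Step 5: n(R) = number of terms in the Jensen sum = count of zeros inside |z| < 7 = 5

5


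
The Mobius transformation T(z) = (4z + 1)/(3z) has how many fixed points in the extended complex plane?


Step 1: Fixed points satisfy T(z) = z
Step 2: 3z^2 - 4z - 1 = 0
Step 3: Discriminant = (-4)^2 - 4*3*(-1) = 28
Step 4: Number of fixed points = 2

2


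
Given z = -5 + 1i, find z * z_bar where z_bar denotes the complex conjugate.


Step 1: conj(z) = -5 - 1i
Step 2: z * conj(z) = (-5)^2 + 1^2
Step 3: = 25 + 1 = 26

26


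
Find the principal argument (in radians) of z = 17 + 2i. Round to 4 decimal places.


Step 1: z = 17 + 2i
Step 2: arg(z) = atan2(2, 17)
Step 3: arg(z) = 0.1171

0.1171


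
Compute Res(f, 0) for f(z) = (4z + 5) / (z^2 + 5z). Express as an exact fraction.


Step 1: Q(z) = z^2 + 5z = (z)(z + 5)
Step 2: Q'(z) = 2z + 5
Step 3: Q'(0) = 5, P(0) = 5
Step 4: Res = P(0)/Q'(0) = 5/5 = 1

1


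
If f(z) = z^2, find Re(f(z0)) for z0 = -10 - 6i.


Step 1: z0 = -10 - 6i
Step 2: z0^2 = (-10)^2 - (-6)^2 + 120i
Step 3: real part = 100 - 36 = 64

64


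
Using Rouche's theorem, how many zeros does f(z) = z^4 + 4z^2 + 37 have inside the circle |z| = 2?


Step 1: On |z| = 2 the three terms have sizes |z^4| = 2^4 = 16, |4z^2| = 4*2^2 = 16, |37| = 37
Step 2: The dominant term is g(z) = 37; let h(z) = z^4 + 4z^2 so f = g + h
Step 3: On |z| = 2: |g| = 37 and |h| <= 16 + 16 = 32
Step 4: Since 37 > 32, |h| < |g| on |z| = 2, so by Rouche f has the same number of zeros as g inside |z| < 2
Step 5: g(z) = 37 is a nonzero constant with no zeros inside |z| < 2. Answer = 0

0


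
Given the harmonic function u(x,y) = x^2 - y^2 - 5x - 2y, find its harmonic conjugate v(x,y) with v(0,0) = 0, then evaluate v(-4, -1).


Step 1: v_x = -u_y = 2y + 2
Step 2: v_y = u_x = 2x - 5
Step 3: v = 2xy + 2x - 5y + C
Step 4: v(0,0) = 0 => C = 0
Step 5: v(-4, -1) = 5

5


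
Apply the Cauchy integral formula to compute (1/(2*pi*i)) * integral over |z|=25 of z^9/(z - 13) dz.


Step 1: f(z) = z^9, a = 13 is inside |z| = 25
Step 2: By Cauchy integral formula: (1/(2pi*i)) * integral = f(a)
Step 3: f(13) = 13^9 = 10604499373

10604499373


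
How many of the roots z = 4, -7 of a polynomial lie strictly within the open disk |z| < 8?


Step 1: Check each root:
  z = 4: |4| = 4 < 8
  z = -7: |-7| = 7 < 8
Step 2: Count = 2

2


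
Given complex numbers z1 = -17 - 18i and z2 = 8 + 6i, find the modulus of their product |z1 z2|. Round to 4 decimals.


Step 1: |z1| = sqrt((-17)^2 + (-18)^2) = sqrt(613)
Step 2: |z2| = sqrt(8^2 + 6^2) = sqrt(100)
Step 3: |z1*z2| = |z1|*|z2| = sqrt(613) * sqrt(100) = sqrt(613 * 100) = sqrt(61300)
Step 4: = 247.5884

247.5884


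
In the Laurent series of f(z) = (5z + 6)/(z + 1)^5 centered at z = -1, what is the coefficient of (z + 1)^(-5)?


Step 1: Write the numerator in powers of (z + 1): 5z + 6 = 5(z + 1) + (5*(-1) + 6) = 5(z + 1) + 1
Step 2: Divide by (z + 1)^5: f(z) = (z + 1)^(-5) + 5(z + 1)^(-4)
Step 3: This finite sum is the Laurent series of f about z = -1.
Step 4: Coefficient of (z + 1)^(-5) = 5*(-1) + 6 = 1

1


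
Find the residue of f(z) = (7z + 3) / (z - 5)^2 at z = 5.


Step 1: Pole of order 2 at z = 5
Step 2: Res = lim d/dz [(z - 5)^2 * f(z)] as z -> 5
Step 3: (z - 5)^2 * f(z) = 7z + 3
Step 4: d/dz[7z + 3] = 7

7


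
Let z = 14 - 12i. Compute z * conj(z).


Step 1: conj(z) = 14 + 12i
Step 2: z * conj(z) = 14^2 + (-12)^2
Step 3: = 196 + 144 = 340

340


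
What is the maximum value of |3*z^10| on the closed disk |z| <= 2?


Step 1: On |z| = 2, |f(z)| = 3 * |z|^10 = 3 * 2^10
Step 2: By maximum modulus principle, maximum is on boundary.
Step 3: Maximum = 3 * 1024 = 3072

3072


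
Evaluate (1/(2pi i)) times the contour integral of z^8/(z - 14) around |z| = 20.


Step 1: f(z) = z^8, a = 14 is inside |z| = 20
Step 2: By Cauchy integral formula: (1/(2pi*i)) * integral = f(a)
Step 3: f(14) = 14^8 = 1475789056

1475789056


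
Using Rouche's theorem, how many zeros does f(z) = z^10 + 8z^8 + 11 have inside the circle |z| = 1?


Step 1: On |z| = 1 the three terms have sizes |z^10| = 1^10 = 1, |8z^8| = 8*1^8 = 8, |11| = 11
Step 2: The dominant term is g(z) = 11; let h(z) = z^10 + 8z^8 so f = g + h
Step 3: On |z| = 1: |g| = 11 and |h| <= 1 + 8 = 9
Step 4: Since 11 > 9, |h| < |g| on |z| = 1, so by Rouche f has the same number of zeros as g inside |z| < 1
Step 5: g(z) = 11 is a nonzero constant with no zeros inside |z| < 1. Answer = 0

0


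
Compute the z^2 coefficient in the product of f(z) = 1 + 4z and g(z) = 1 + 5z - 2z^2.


Step 1: z^2 term in f*g comes from: (1)*(-2z^2) + (4z)*(5z) + (0)*(1)
Step 2: = -2 + 20 + 0
Step 3: = 18

18


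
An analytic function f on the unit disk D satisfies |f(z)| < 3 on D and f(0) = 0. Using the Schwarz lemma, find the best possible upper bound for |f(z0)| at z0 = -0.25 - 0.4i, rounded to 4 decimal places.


Step 1: g = f/3 maps D -> D with g(0) = 0, so by the Schwarz lemma |g(z)| <= |z|, i.e. |f(z)| <= 3|z|; this is sharp (f(z) = 3z).
Step 2: |z0|^2 = (-0.25)^2 + (-0.4)^2 = 0.2225
Step 3: |z0| = sqrt(0.2225) = 0.471699
Step 4: Best bound = 3 * |z0| = 3 * 0.471699 = 1.4151

1.4151


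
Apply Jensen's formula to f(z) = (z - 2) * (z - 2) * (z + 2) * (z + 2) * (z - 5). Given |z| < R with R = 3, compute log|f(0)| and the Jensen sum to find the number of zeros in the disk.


Jensen's formula: (1/2pi)*integral log|f(Re^it)|dt = log|f(0)| + sum_{|a_k|<R} log(R/|a_k|)
Step 1: f(0) = (-2) * (-2) * 2 * 2 * (-5) = -80
Step 2: log|f(0)| = log|2| + log|2| + log|-2| + log|-2| + log|5| = 4.382
Step 3: Zeros inside |z| < 3: 2, 2, -2, -2
Step 4: Jensen sum = log(3/2) + log(3/2) + log(3/2) + log(3/2) = 1.6219
Step 5: n(R) = number of terms in the Jensen sum = count of zeros inside |z| < 3 = 4

4


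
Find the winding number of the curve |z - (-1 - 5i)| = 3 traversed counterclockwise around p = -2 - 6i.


Step 1: Center c = (-1, -5), radius = 3
Step 2: |p - c|^2 = (-1)^2 + (-1)^2 = 2
Step 3: r^2 = 9
Step 4: |p-c| < r so winding number = 1

1


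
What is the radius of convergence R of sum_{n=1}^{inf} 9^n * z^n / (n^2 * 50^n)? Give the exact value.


Step 1: General term a_n = 9^n / (n^2 * 50^n)
Step 2: By the root test, |a_n|^(1/n) = 9 / (n^(2/n) * 50) -> 9/50 as n -> infinity (since n^(2/n) -> 1)
Step 3: R = 1/lim|a_n|^(1/n) = 50/9

50/9


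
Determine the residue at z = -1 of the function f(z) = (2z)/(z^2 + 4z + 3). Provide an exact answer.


Step 1: Q(z) = z^2 + 4z + 3 = (z + 1)(z + 3)
Step 2: Q'(z) = 2z + 4
Step 3: Q'(-1) = 2, P(-1) = -2
Step 4: Res = P(-1)/Q'(-1) = -2/2 = -1

-1


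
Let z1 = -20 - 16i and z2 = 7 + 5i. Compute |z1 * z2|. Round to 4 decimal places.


Step 1: |z1| = sqrt((-20)^2 + (-16)^2) = sqrt(656)
Step 2: |z2| = sqrt(7^2 + 5^2) = sqrt(74)
Step 3: |z1*z2| = |z1|*|z2| = sqrt(656) * sqrt(74) = sqrt(656 * 74) = sqrt(48544)
Step 4: = 220.327

220.327


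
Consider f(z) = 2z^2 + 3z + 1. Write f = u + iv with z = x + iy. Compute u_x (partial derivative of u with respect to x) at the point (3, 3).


Step 1: f(z) = 2(x+iy)^2 + 3(x+iy) + 1
Step 2: u = 2(x^2 - y^2) + 3x + 1
Step 3: u_x = 4x + 3
Step 4: At (3, 3): u_x = 12 + 3 = 15

15


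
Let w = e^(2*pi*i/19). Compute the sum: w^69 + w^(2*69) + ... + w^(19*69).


Step 1: The sum sum_{j=1}^{n} w^(k*j) equals n if n | k, else 0.
Step 2: Here n = 19, k = 69
Step 3: Does n divide k? 19 | 69 -> False
Step 4: Sum = 0

0


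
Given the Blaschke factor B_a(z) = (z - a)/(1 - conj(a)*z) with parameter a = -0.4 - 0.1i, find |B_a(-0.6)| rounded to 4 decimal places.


Step 1: Numerator z0 - a = -0.6 - (-0.4 - 0.1i) = -0.2 + 0.1i
Step 2: Denominator 1 - conj(a)*z0 = 1 - (-0.4 + 0.1i)*(-0.6) = 0.76 + 0.06i
Step 3: |z0 - a|^2 = (-0.2)^2 + 0.1^2 = 0.05; |1 - conj(a)*z0|^2 = 0.76^2 + 0.06^2 = 0.5812
Step 4: |B_a(-0.6)| = sqrt(0.05 / 0.5812) = sqrt(0.086029)
Step 5: = 0.2933

0.2933


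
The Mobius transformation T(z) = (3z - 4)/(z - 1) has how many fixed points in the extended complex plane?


Step 1: Fixed points satisfy T(z) = z
Step 2: z^2 - 4z + 4 = 0
Step 3: Discriminant = (-4)^2 - 4*1*4 = 0
Step 4: Number of fixed points = 1

1


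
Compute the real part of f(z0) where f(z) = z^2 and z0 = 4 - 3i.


Step 1: z0 = 4 - 3i
Step 2: z0^2 = 4^2 - (-3)^2 - 24i
Step 3: real part = 16 - 9 = 7

7


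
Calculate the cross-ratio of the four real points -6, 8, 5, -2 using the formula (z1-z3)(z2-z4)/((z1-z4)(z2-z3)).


Step 1: (z1-z3)(z2-z4) = (-11) * 10 = -110
Step 2: (z1-z4)(z2-z3) = (-4) * 3 = -12
Step 3: Cross-ratio = 110/12 = 55/6

55/6


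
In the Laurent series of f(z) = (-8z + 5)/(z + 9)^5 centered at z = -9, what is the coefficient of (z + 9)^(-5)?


Step 1: Write the numerator in powers of (z + 9): -8z + 5 = -8(z + 9) + (-8*(-9) + 5) = -8(z + 9) + 77
Step 2: Divide by (z + 9)^5: f(z) = 77(z + 9)^(-5) - 8(z + 9)^(-4)
Step 3: This finite sum is the Laurent series of f about z = -9.
Step 4: Coefficient of (z + 9)^(-5) = -8*(-9) + 5 = 77

77


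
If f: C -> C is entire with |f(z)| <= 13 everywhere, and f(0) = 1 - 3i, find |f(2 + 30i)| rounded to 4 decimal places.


Step 1: By Liouville's theorem, a bounded entire function is constant.
Step 2: f(z) = f(0) = 1 - 3i for all z.
Step 3: |f(w)| = |1 - 3i| = sqrt(1 + 9)
Step 4: = 3.1623

3.1623


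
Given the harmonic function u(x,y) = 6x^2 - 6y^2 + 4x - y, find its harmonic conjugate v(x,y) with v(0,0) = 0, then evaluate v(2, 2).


Step 1: v_x = -u_y = 12y + 1
Step 2: v_y = u_x = 12x + 4
Step 3: v = 12xy + x + 4y + C
Step 4: v(0,0) = 0 => C = 0
Step 5: v(2, 2) = 58

58


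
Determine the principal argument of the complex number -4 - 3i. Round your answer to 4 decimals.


Step 1: z = -4 - 3i
Step 2: arg(z) = atan2(-3, -4)
Step 3: arg(z) = -2.4981

-2.4981


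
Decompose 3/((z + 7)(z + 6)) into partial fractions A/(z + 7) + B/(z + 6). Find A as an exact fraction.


Step 1: Multiply both sides by (z + 7) and set z = -7
Step 2: A = 3 / (-7 + 6)
Step 3: A = 3 / (-1)
Step 4: A = -3

-3


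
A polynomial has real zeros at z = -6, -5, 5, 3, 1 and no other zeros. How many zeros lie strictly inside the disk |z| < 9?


Step 1: Check each root:
  z = -6: |-6| = 6 < 9
  z = -5: |-5| = 5 < 9
  z = 5: |5| = 5 < 9
  z = 3: |3| = 3 < 9
  z = 1: |1| = 1 < 9
Step 2: Count = 5

5


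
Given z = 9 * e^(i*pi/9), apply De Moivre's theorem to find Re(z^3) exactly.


Step 1: By De Moivre's theorem, z^3 = 9^3 * e^(i*3*pi/9) = 729 * (cos(pi/3) + i*sin(pi/3))
Step 2: |z|^3 = 9^3 = 729
Step 3: The angle pi/3 already lies in [0, 2*pi)
Step 4: cos(pi/3) = 1/2
Step 5: Re(z^3) = 729 * 1/2 = 729/2

729/2


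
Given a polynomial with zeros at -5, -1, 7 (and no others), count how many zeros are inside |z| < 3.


Step 1: Check each root:
  z = -5: |-5| = 5 >= 3
  z = -1: |-1| = 1 < 3
  z = 7: |7| = 7 >= 3
Step 2: Count = 1

1


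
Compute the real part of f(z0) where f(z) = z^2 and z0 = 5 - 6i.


Step 1: z0 = 5 - 6i
Step 2: z0^2 = 5^2 - (-6)^2 - 60i
Step 3: real part = 25 - 36 = -11

-11


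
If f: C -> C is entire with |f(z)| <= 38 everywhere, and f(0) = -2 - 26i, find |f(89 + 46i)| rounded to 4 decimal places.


Step 1: By Liouville's theorem, a bounded entire function is constant.
Step 2: f(z) = f(0) = -2 - 26i for all z.
Step 3: |f(w)| = |-2 - 26i| = sqrt(4 + 676)
Step 4: = 26.0768

26.0768


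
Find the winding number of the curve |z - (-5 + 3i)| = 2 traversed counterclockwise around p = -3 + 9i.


Step 1: Center c = (-5, 3), radius = 2
Step 2: |p - c|^2 = 2^2 + 6^2 = 40
Step 3: r^2 = 4
Step 4: |p-c| > r so winding number = 0

0


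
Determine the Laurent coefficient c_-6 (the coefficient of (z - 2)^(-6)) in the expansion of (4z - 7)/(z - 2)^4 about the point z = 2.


Step 1: Write the numerator in powers of (z - 2): 4z - 7 = 4(z - 2) + (4*2 - 7) = 4(z - 2) + 1
Step 2: Divide by (z - 2)^4: f(z) = (z - 2)^(-4) + 4(z - 2)^(-3)
Step 3: This finite sum is the Laurent series of f about z = 2.
Step 4: Only the powers -4 and -3 appear, so the coefficient of (z - 2)^(-6) = 0

0


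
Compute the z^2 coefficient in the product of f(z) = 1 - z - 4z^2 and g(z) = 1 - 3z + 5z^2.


Step 1: z^2 term in f*g comes from: (1)*(5z^2) + (-z)*(-3z) + (-4z^2)*(1)
Step 2: = 5 + 3 - 4
Step 3: = 4

4
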